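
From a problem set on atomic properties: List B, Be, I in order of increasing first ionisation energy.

B, Be, I

First ionization energy rises across a period (greater Z_eff holds electrons more tightly) and falls down a group (valence electrons are farther from the nucleus).
These span different periods and groups, so the two trends combine.
Be > B: this pair runs against the simple trend — see the exception note.
I > Be: the two effects oppose for this pair; the across-period effect wins (1008 vs 900 kJ/mol).
Note the exception: Be has a higher first ionization energy than B, contrary to the simple trend — removing B's lone 2p electron is easier than breaking Be's filled 2s².
Approximate values (kJ/mol): Be 900, B 801, I 1008.
So from lowest to highest: B < Be < I.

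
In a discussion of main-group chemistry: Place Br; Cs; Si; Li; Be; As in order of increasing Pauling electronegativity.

Cs, Li, Be, Si, As, Br

Smaller atoms with higher effective nuclear charge are more electronegative.
Here both period and group differ, so the two effects have to be weighed against each other.
Li > Cs: they share group 1; the group trend gives Li the larger value.
Be > Li: both are in period 2; the period trend gives Be the larger value.
Si > Be: the two effects oppose for this pair; the across-period effect wins (1.90 vs 1.57).
As > Si: period and group pull opposite ways; the across-period shift dominates (2.18 vs 1.90).
Br > As: both are in period 4; the period trend gives Br the larger value.
Tabulated electronegativity (Pauling): Li 0.98, Be 1.57, Si 1.90, As 2.18, Br 2.96, Cs 0.79.
So from lowest to highest: Cs < Li < Be < Si < As < Br.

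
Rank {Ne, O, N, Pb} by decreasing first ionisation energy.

N is in period 2, group 15; O is in period 2, group 16; Ne is in period 2, group 18; Pb is in period 6, group 14.
IE₁ increases left→right with effective nuclear charge and decreases top→bottom as the valence shell moves farther out.
These span different periods and groups, so the two trends combine.
O > Pb: relative to Pb, both the across-period and down-group shifts push O's first ionization energy up.
N > O: this pair runs against the simple trend — see the exception note.
Ne > N: both are in period 2; the period trend gives Ne the larger value.
Note the exception: N has a higher first ionization energy than O, contrary to the simple trend — pairing an electron in O's 2p⁴ costs repulsion energy, so O ionizes more easily than half-filled N (2p³).
Approximate values (kJ/mol): N 1402, O 1314, Ne 2081, Pb 716.
So from highest to lowest: Ne > N > O > Pb.

Ne, N, O, Pb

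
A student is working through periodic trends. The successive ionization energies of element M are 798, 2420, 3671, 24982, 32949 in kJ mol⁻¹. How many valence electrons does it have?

3

Look for the largest jump between consecutive ionization energies: IE4/IE3 ≈ 6.8, far larger than any earlier ratio.
That jump marks the point where a core electron is being removed. So the atom has 3 valence electrons.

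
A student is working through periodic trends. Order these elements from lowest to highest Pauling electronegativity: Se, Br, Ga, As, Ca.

Ca, Ga, As, Se, Br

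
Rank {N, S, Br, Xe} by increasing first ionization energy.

N is in period 2, group 15; S is in period 3, group 16; Br is in period 4, group 17; Xe is in period 5, group 18.
IE₁ increases left→right with effective nuclear charge and decreases top→bottom as the valence shell moves farther out.
These sit on a diagonal, where the across-period and down-group effects partly cancel.
Br > S: period and group pull opposite ways; the across-period shift dominates (1140 vs 1000 kJ/mol).
Xe > Br: period and group pull opposite ways; the across-period shift dominates (1170 vs 1140 kJ/mol).
N > Xe: the two effects oppose for this pair; the down-group effect wins (1402 vs 1170 kJ/mol).
Tabulated first ionization energy (kJ/mol): N 1402, S 1000, Br 1140, Xe 1170.
So from lowest to highest: S < Br < Xe < N.

S, Br, Xe, N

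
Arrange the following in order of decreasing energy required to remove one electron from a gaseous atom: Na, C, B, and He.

He > C > B > Na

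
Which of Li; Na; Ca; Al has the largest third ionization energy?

Li

Consider each +2 ion: Li²⁺ is already 1 electron into the core; Na²⁺ is already 1 electron into the core; Ca²⁺ is the bare [Ar] core; Al²⁺ still has 1 valence electron.
Pulling an electron out of a noble-gas core costs far more than removing a remaining valence electron, so Ca, Na and Li sit at the high end of IE_3.
The numbers (kJ/mol): Li 11815, Na 6910, Ca 4912, Al 2745.
So the third ionization energies run Al < Ca < Na < Li.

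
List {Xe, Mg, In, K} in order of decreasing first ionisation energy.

Xe > Mg > In > K

Across a period the outer electron is held more tightly (higher IE₁); down a group it sits in a higher shell, more shielded, and comes off more easily.
These span different periods and groups, so the two trends combine.
In > K: the two effects oppose for this pair; the across-period effect wins (558 vs 419 kJ/mol).
Mg > In: the two effects oppose for this pair; the down-group effect wins (738 vs 558 kJ/mol).
Xe > Mg: period and group pull opposite ways; the across-period shift dominates (1170 vs 738 kJ/mol).
Approximate values (kJ/mol): Mg 738, K 419, In 558, Xe 1170.
So from highest to lowest: Xe > Mg > In > K.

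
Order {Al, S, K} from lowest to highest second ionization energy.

IE_2 is the cost of taking one more electron from the +1 cation: Al⁺ still has 2 valence electrons; S⁺ still has 5 valence electrons; K⁺ is the bare [Ar] core.
Pulling an electron out of a noble-gas core costs far more than removing a remaining valence electron, so K sits at the high end of IE_2.
Valence configurations: Al⁺ [Ne]3s², S⁺ [Ne]3s²3p³.
Approximate IE_2 values (kJ/mol): Al 1817, S 2252, K 3052.
Hence IE_2: Al < S < K.

Al < S < K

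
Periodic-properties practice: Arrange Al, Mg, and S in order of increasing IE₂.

Mg, Al, S

The second ionization energy removes an electron from the +1 ion. For each element: Al⁺ still has 2 valence electrons; Mg⁺ still has 1 valence electron; S⁺ still has 5 valence electrons.
All are still removing valence electrons, so compare the +1 ions as you would atoms: IE_2 generally rises across a period (higher Z_eff) and falls down a group (larger shell), subject to the usual subshell exceptions.
Valence configurations: Al⁺ [Ne]3s², Mg⁺ [Ne]3s¹, S⁺ [Ne]3s²3p³.
The numbers (kJ/mol): Al 1817, Mg 1451, S 2252.
So the second ionization energies run Mg < Al < S.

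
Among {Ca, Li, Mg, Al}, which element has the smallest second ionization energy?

Ca

IE_2 is the cost of taking one more electron from the +1 cation: Ca⁺ still has 1 valence electron; Li⁺ is the bare [He] core; Mg⁺ still has 1 valence electron; Al⁺ still has 2 valence electrons.
Pulling an electron out of a noble-gas core costs far more than removing a remaining valence electron, so Li sits at the high end of IE_2.
Valence configurations: Ca⁺ [Ar]4s¹, Mg⁺ [Ne]3s¹, Al⁺ [Ne]3s².
Tabulated IE_2 (kJ/mol): Ca 1145, Li 7298, Mg 1451, Al 1817.
Hence IE_2: Ca < Mg < Al < Li.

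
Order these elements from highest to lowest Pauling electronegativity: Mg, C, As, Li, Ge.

Smaller atoms with higher effective nuclear charge are more electronegative.
Here both period and group differ, so the two effects have to be weighed against each other.
Mg > Li: period and group pull opposite ways; the across-period shift dominates (1.31 vs 0.98).
Ge > Mg: the two effects oppose for this pair; the across-period effect wins (2.01 vs 1.31).
As > Ge: As lies to the right of Ge in period 4, so the across-period effect alone puts As higher.
C > As: period and group pull opposite ways; the down-group shift dominates (2.55 vs 2.18).
For reference (Pauling): Li 0.98, C 2.55, Mg 1.31, Ge 2.01, As 2.18.
So from highest to lowest: C > As > Ge > Mg > Li.

C, As, Ge, Mg, Li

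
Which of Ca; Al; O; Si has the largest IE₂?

O

After 1 electron has been removed, what remains? Ca⁺ still has 1 valence electron; Al⁺ still has 2 valence electrons; O⁺ still has 5 valence electrons; Si⁺ still has 3 valence electrons.
All are still removing valence electrons, so compare the +1 ions as you would atoms: IE_2 generally rises across a period (higher Z_eff) and falls down a group (larger shell), subject to the usual subshell exceptions.
Valence configurations: Ca⁺ [Ar]4s¹, Al⁺ [Ne]3s², O⁺ [He]2s²2p³, Si⁺ [Ne]3s²3p¹.
Si⁺ loses a lone 3p electron whereas Al⁺ must break into a filled 3s² pair, so IE_2(Al) > IE_2(Si) even though Si has the higher nuclear charge.
The numbers (kJ/mol): Ca 1145, Al 1817, O 3388, Si 1577.
Hence IE_2: Ca < Si < Al < O.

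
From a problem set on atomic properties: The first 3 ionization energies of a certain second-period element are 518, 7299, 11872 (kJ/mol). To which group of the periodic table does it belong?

Look for the largest jump between consecutive ionization energies: IE2/IE1 ≈ 14.1, far larger than any earlier ratio.
That jump marks the point where a core electron is being removed. So the atom has 1 valence electron.
A main-group element with 1 valence electron is in group 1.

Group 1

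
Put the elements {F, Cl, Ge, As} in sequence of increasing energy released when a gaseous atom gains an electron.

F is in period 2, group 17; Cl is in period 3, group 17; Ge is in period 4, group 14; As is in period 4, group 15.
Atoms with high Z_eff and room in the valence shell (especially the halogens) have the most exothermic electron affinities.
Here both period and group differ, so the two effects have to be weighed against each other.
Ge > As: this pair runs against the simple trend — see the exception note.
F > Ge: relative to Ge, both the across-period and down-group shifts push F's electron affinity up.
Cl > F: this pair runs against the simple trend — see the exception note.
Note the exception: Ge has a higher electron affinity than As, contrary to the simple trend — adding an electron to As's half-filled 4p³ is unfavourable, so Ge (4p²) has the more exothermic EA.
Note the exception: Cl has a higher electron affinity than F, contrary to the simple trend — F's small 2p subshell makes the incoming electron feel strong e⁻–e⁻ repulsion, so Cl actually releases more energy on gaining an electron.
For reference (kJ/mol): F 328, Cl 349, Ge 119, As 78.
So from lowest to highest: As < Ge < F < Cl.

As < Ge < F < Cl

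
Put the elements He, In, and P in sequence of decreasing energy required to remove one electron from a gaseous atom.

He > P > In

First ionization energy rises across a period (greater Z_eff holds electrons more tightly) and falls down a group (valence electrons are farther from the nucleus).
Here both period and group differ, so the two effects have to be weighed against each other.
P > In: both effects reinforce here, so P is clearly the higher of the two.
He > P: relative to P, both the across-period and down-group shifts push He's first ionization energy up.
Tabulated first ionization energy (kJ/mol): He 2372, P 1012, In 558.
So from highest to lowest: He > P > In.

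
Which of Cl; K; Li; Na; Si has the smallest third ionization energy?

IE_3 is the cost of taking one more electron from the +2 cation: Cl²⁺ still has 5 valence electrons; K²⁺ is already 1 electron into the core; Li²⁺ is already 1 electron into the core; Na²⁺ is already 1 electron into the core; Si²⁺ still has 2 valence electrons.
Core electrons are held far more tightly than valence electrons, so K, Na and Li top the IE_3 order.
Valence configurations: Cl²⁺ [Ne]3s²3p³, Si²⁺ [Ne]3s².
Approximate IE_3 values (kJ/mol): Cl 3822, K 4420, Li 11815, Na 6910, Si 3232.
So the third ionization energies run Si < Cl < K < Na < Li.

Si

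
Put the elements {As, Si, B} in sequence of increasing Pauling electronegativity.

Si < B < As

B is in period 2, group 13; Si is in period 3, group 14; As is in period 4, group 15.
Electronegativity increases across a period and decreases down a group, tracking effective nuclear charge and atomic size.
These sit on a diagonal, where the across-period and down-group effects partly cancel.
B > Si: period and group pull opposite ways; the down-group shift dominates (2.04 vs 1.90).
As > B: the two effects oppose for this pair; the across-period effect wins (2.18 vs 2.04).
Approximate values (Pauling): B 2.04, Si 1.90, As 2.18.
So from lowest to highest: Si < B < As.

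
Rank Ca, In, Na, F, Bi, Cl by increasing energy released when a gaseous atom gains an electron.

F is in period 2, group 17; Na is in period 3, group 1; Cl is in period 3, group 17; Ca is in period 4, group 2; In is in period 5, group 13; Bi is in period 6, group 15.
Atoms with high Z_eff and room in the valence shell (especially the halogens) have the most exothermic electron affinities.
Here both period and group differ, so the two effects have to be weighed against each other.
In > Ca: the two effects oppose for this pair; the across-period effect wins (29 vs 2 kJ/mol).
Na > In: the two effects oppose for this pair; the down-group effect wins (53 vs 29 kJ/mol).
Bi > Na: the two effects oppose for this pair; the across-period effect wins (91 vs 53 kJ/mol).
F > Bi: relative to Bi, both the across-period and down-group shifts push F's electron affinity up.
Cl > F: this pair runs against the simple trend — see the exception note.
Note the exception: Cl has a higher electron affinity than F, contrary to the simple trend — F's small 2p subshell makes the incoming electron feel strong e⁻–e⁻ repulsion, so Cl actually releases more energy on gaining an electron.
For reference (kJ/mol): F 328, Na 53, Cl 349, Ca 2, In 29, Bi 91.
So from lowest to highest: Ca < In < Na < Bi < F < Cl.

Ca, In, Na, Bi, F, Cl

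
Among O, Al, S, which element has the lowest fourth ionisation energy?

IE_4 is the cost of taking one more electron from the +3 cation: O³⁺ still has 3 valence electrons; Al³⁺ is the bare [Ne] core; S³⁺ still has 3 valence electrons.
Breaking into a closed-shell core is much more expensive than removing a leftover valence electron — Al has the largest IE_4 here.
Valence configurations: O³⁺ [He]2s²2p¹, S³⁺ [Ne]3s²3p¹.
Approximate IE_4 values (kJ/mol): O 7469, Al 11577, S 4556.
Hence IE_4: S < O < Al.

S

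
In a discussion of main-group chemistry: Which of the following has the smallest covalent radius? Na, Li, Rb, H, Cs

H is in period 1, group 1; Li is in period 2, group 1; Na is in period 3, group 1; Rb is in period 5, group 1; Cs is in period 6, group 1.
Across a period the added protons contract the valence shell; down a group each new principal shell makes the atom larger.
All are in group 1, so atomic radius increases down the group.
The smallest covalent radius among these belongs to H.

H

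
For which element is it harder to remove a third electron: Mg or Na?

Mg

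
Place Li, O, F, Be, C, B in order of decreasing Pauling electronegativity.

Li is in period 2, group 1; Be is in period 2, group 2; B is in period 2, group 13; C is in period 2, group 14; O is in period 2, group 16; F is in period 2, group 17.
EN rises left→right (higher Z_eff, smaller atoms) and falls top→bottom (larger, more shielded atoms).
All lie in period 2, so electronegativity increases left to right.
So from highest to lowest: F > O > C > B > Be > Li.

F > O > C > B > Be > Li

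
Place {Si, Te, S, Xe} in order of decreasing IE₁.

Si is in period 3, group 14; S is in period 3, group 16; Te is in period 5, group 16; Xe is in period 5, group 18.
Removing the outermost electron gets harder across a period and easier down a group.
These span different periods and groups, so the two trends combine.
Te > Si: the two effects oppose for this pair; the across-period effect wins (869 vs 786 kJ/mol).
S > Te: they share group 16; the group trend gives S the larger value.
Xe > S: the two effects oppose for this pair; the across-period effect wins (1170 vs 1000 kJ/mol).
Tabulated first ionization energy (kJ/mol): Si 786, S 1000, Te 869, Xe 1170.
So from highest to lowest: Xe > S > Te > Si.

Xe > S > Te > Si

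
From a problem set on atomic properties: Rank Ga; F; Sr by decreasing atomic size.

Sr > Ga > F

F is in period 2, group 17; Ga is in period 4, group 13; Sr is in period 5, group 2.
Moving right in a period, electrons are added to the same shell under a stronger nuclear pull, so atoms get smaller; moving down, a new shell is opened and atoms get larger.
Here both period and group differ, so the two effects have to be weighed against each other.
Ga > F: relative to F, both the across-period and down-group shifts push Ga's atomic radius up.
Sr > Ga: relative to Ga, both the across-period and down-group shifts push Sr's atomic radius up.
Approximate values (pm): F 64, Ga 124, Sr 185.
So from largest to smallest: Sr > Ga > F.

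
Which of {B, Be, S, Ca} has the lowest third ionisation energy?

After 2 electrons have been removed, what remains? B²⁺ still has 1 valence electron; Be²⁺ is the bare [He] core; S²⁺ still has 4 valence electrons; Ca²⁺ is the bare [Ar] core.
Breaking into a closed-shell core is much more expensive than removing a leftover valence electron — Ca and Be have the largest IE_3 here.
Valence configurations: B²⁺ [He]2s¹, S²⁺ [Ne]3s²3p².
Tabulated IE_3 (kJ/mol): B 3660, Be 14849, S 3357, Ca 4912.
Overall IE_3 order: S < B < Ca < Be.

S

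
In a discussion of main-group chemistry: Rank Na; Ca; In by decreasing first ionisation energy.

Ca > In > Na

IE₁ increases left→right with effective nuclear charge and decreases top→bottom as the valence shell moves farther out.
A diagonal step moves right (one effect) and down (the opposite effect) at once.
In > Na: the two effects oppose for this pair; the across-period effect wins (558 vs 496 kJ/mol).
Ca > In: the two effects oppose for this pair; the down-group effect wins (590 vs 558 kJ/mol).
For reference (kJ/mol): Na 496, Ca 590, In 558.
So from highest to lowest: Ca > In > Na.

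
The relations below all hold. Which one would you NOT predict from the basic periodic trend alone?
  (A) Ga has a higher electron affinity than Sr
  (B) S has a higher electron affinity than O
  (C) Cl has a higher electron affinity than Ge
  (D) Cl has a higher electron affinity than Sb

The general trend: electron affinity increases across a period and decreases down a group.
(A) Ga (period 4, group 13) vs Sr (period 5, group 2): the stated order agrees with the simple trend.
(B) S (period 3, group 16) vs O (period 2, group 16): the stated order contradicts the simple trend.
(C) Cl (period 3, group 17) vs Ge (period 4, group 14): the stated order agrees with the simple trend.
(D) Cl (period 3, group 17) vs Sb (period 5, group 15): the stated order agrees with the simple trend.
The exception is (B): the compact 2p subshell of O repels the added electron more than S's larger 3p does.

(B)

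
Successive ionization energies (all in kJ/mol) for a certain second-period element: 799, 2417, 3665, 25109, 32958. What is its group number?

Group 13

Look for the largest jump between consecutive ionization energies: IE4/IE3 ≈ 6.9, far larger than any earlier ratio.
That jump marks the point where a core electron is being removed. So the atom has 3 valence electrons.
A main-group element with 3 valence electrons is in group 13.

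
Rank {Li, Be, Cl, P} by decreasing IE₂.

IE_2 is the cost of taking one more electron from the +1 cation: Li⁺ is the bare [He] core; Be⁺ still has 1 valence electron; Cl⁺ still has 6 valence electrons; P⁺ still has 4 valence electrons.
Core electrons are held far more tightly than valence electrons, so Li tops the IE_2 order.
Valence configurations: Be⁺ [He]2s¹, Cl⁺ [Ne]3s²3p⁴, P⁺ [Ne]3s²3p².
The numbers (kJ/mol): Li 7298, Be 1757, Cl 2298, P 1907.
So the second ionization energies run Be < P < Cl < Li.

Li > Cl > P > Be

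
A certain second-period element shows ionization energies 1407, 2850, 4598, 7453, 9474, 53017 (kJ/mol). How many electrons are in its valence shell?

5

Look for the largest jump between consecutive ionization energies: IE6/IE5 ≈ 5.6, far larger than any earlier ratio.
That jump marks the point where a core electron is being removed. So the atom has 5 valence electrons.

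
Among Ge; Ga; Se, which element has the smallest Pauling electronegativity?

Ga

Ga is in period 4, group 13; Ge is in period 4, group 14; Se is in period 4, group 16.
Electronegativity increases across a period and decreases down a group, tracking effective nuclear charge and atomic size.
All lie in period 4, so electronegativity increases left to right.
The smallest Pauling electronegativity among these belongs to Ga.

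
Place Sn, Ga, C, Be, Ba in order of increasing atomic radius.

C, Be, Ga, Sn, Ba

Be is in period 2, group 2; C is in period 2, group 14; Ga is in period 4, group 13; Sn is in period 5, group 14; Ba is in period 6, group 2.
Moving right in a period, electrons are added to the same shell under a stronger nuclear pull, so atoms get smaller; moving down, a new shell is opened and atoms get larger.
Here both period and group differ, so the two effects have to be weighed against each other.
Be > C: Be lies to the left of C in period 2, so the across-period effect alone puts Be larger.
Ga > Be: the two effects oppose for this pair; the down-group effect wins (124 vs 102 pm).
Sn > Ga: the two effects oppose for this pair; the down-group effect wins (140 vs 124 pm).
Ba > Sn: relative to Sn, both the across-period and down-group shifts push Ba's atomic radius up.
For reference (pm): Be 102, C 75, Ga 124, Sn 140, Ba 196.
So from smallest to largest: C < Be < Ga < Sn < Ba.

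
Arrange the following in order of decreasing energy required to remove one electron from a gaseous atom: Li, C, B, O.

Li is in period 2, group 1; B is in period 2, group 13; C is in period 2, group 14; O is in period 2, group 16.
First ionization energy rises across a period (greater Z_eff holds electrons more tightly) and falls down a group (valence electrons are farther from the nucleus).
All lie in period 2, so first ionization energy increases left to right.
So from highest to lowest: O > C > B > Li.

O > C > B > Li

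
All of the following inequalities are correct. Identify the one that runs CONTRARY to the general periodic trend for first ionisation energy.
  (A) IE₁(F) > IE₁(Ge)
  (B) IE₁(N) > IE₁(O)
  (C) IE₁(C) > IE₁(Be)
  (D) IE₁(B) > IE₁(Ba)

The general trend: first ionisation energy increases across a period and decreases down a group.
(A) F (period 2, group 17) vs Ge (period 4, group 14): the stated order agrees with the simple trend.
(B) N (period 2, group 15) vs O (period 2, group 16): the stated order contradicts the simple trend.
(C) C (period 2, group 14) vs Be (period 2, group 2): the stated order agrees with the simple trend.
(D) B (period 2, group 13) vs Ba (period 6, group 2): the stated order agrees with the simple trend.
The exception is (B): pairing an electron in O's 2p⁴ costs repulsion energy, so O ionizes more easily than half-filled N (2p³).

(B)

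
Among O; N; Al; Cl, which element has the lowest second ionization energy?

After 1 electron has been removed, what remains? O⁺ still has 5 valence electrons; N⁺ still has 4 valence electrons; Al⁺ still has 2 valence electrons; Cl⁺ still has 6 valence electrons.
All are still removing valence electrons, so compare the +1 ions as you would atoms: IE_2 generally rises across a period (higher Z_eff) and falls down a group (larger shell), subject to the usual subshell exceptions.
Valence configurations: O⁺ [He]2s²2p³, N⁺ [He]2s²2p², Al⁺ [Ne]3s², Cl⁺ [Ne]3s²3p⁴.
The numbers (kJ/mol): O 3388, N 2856, Al 1817, Cl 2298.
Putting it together, IE_2: Al < Cl < N < O.

Al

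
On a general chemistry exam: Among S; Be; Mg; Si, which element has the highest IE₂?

S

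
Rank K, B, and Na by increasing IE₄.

Consider each +3 ion: K³⁺ is already 2 electrons into the core; B³⁺ is the bare [He] core; Na³⁺ is already 2 electrons into the core.
All of these are removing an electron from a noble-gas core or deeper; the smaller core (lower principal quantum number) is held far more tightly, and within a period the higher nuclear charge binds the same core more tightly.
Tabulated IE_4 (kJ/mol): K 5877, B 25026, Na 9543.
Putting it together, IE_4: K < Na < B.

K, Na, B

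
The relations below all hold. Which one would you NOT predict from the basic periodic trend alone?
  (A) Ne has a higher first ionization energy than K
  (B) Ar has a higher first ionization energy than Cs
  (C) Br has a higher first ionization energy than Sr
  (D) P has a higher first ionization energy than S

(D)

The general trend: first ionization energy increases across a period and decreases down a group.
(A) Ne (period 2, group 18) vs K (period 4, group 1): the stated order agrees with the simple trend.
(B) Ar (period 3, group 18) vs Cs (period 6, group 1): the stated order agrees with the simple trend.
(C) Br (period 4, group 17) vs Sr (period 5, group 2): the stated order agrees with the simple trend.
(D) P (period 3, group 15) vs S (period 3, group 16): the stated order contradicts the simple trend.
The exception is (D): S (3p⁴) ionizes more easily than half-filled P (3p³) because the paired 3p electron in S is pushed out by e⁻–e⁻ repulsion.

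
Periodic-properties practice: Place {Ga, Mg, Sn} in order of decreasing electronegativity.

Sn, Ga, Mg

Mg is in period 3, group 2; Ga is in period 4, group 13; Sn is in period 5, group 14.
Smaller atoms with higher effective nuclear charge are more electronegative.
A diagonal step moves right (one effect) and down (the opposite effect) at once.
Ga > Mg: the two effects oppose for this pair; the across-period effect wins (1.81 vs 1.31).
Sn > Ga: period and group pull opposite ways; the across-period shift dominates (1.96 vs 1.81).
Approximate values (Pauling): Mg 1.31, Ga 1.81, Sn 1.96.
So from highest to lowest: Sn > Ga > Mg.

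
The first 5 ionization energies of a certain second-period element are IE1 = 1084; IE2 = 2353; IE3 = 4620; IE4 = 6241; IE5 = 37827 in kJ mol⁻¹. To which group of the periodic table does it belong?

Look for the largest jump between consecutive ionization energies: IE5/IE4 ≈ 6.1, far larger than any earlier ratio.
That jump marks the point where a core electron is being removed. So the atom has 4 valence electrons.
A main-group element with 4 valence electrons is in group 14.

Group 14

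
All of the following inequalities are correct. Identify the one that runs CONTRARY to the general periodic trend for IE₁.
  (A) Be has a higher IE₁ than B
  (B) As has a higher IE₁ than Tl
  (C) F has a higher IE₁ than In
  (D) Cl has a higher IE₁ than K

(A)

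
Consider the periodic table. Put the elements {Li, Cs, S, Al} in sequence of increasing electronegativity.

Atoms toward the upper right of the periodic table pull bonding electrons most strongly.
Here both period and group differ, so the two effects have to be weighed against each other.
Li > Cs: they share group 1; the group trend gives Li the larger value.
Al > Li: period and group pull opposite ways; the across-period shift dominates (1.61 vs 0.98).
S > Al: both are in period 3; the period trend gives S the larger value.
For reference (Pauling): Li 0.98, Al 1.61, S 2.58, Cs 0.79.
So from lowest to highest: Cs < Li < Al < S.

Cs, Li, Al, S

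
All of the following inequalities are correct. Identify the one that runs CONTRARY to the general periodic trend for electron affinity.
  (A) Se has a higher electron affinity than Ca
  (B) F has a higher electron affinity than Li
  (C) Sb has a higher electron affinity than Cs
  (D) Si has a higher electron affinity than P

(D)

The general trend: electron affinity increases across a period and decreases down a group.
(A) Se (period 4, group 16) vs Ca (period 4, group 2): the stated order agrees with the simple trend.
(B) F (period 2, group 17) vs Li (period 2, group 1): the stated order agrees with the simple trend.
(C) Sb (period 5, group 15) vs Cs (period 6, group 1): the stated order agrees with the simple trend.
(D) Si (period 3, group 14) vs P (period 3, group 15): the stated order contradicts the simple trend.
The exception is (D): adding an electron to P's half-filled 3p³ is unfavourable, so Si (3p²) has the more exothermic EA.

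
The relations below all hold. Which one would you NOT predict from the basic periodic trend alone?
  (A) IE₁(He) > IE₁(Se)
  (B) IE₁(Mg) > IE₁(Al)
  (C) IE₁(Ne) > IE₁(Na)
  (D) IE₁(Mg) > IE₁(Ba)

(B)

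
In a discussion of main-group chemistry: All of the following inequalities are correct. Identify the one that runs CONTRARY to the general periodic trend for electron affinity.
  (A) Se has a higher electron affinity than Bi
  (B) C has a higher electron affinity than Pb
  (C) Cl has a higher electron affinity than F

(C)

The general trend: electron affinity increases across a period and decreases down a group.
(A) Se (period 4, group 16) vs Bi (period 6, group 15): the stated order agrees with the simple trend.
(B) C (period 2, group 14) vs Pb (period 6, group 14): the stated order agrees with the simple trend.
(C) Cl (period 3, group 17) vs F (period 2, group 17): the stated order contradicts the simple trend.
The exception is (C): F's small 2p subshell makes the incoming electron feel strong e⁻–e⁻ repulsion, so Cl actually releases more energy on gaining an electron.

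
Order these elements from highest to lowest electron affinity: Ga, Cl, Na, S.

Adding an electron releases more energy for atoms nearer the top right (short of the noble gases).
Neither a single period nor a single group — weigh both effects.
Na > Ga: period and group pull opposite ways; the down-group shift dominates (53 vs 29 kJ/mol).
S > Na: both are in period 3; the period trend gives S the larger value.
Cl > S: both are in period 3; the period trend gives Cl the larger value.
For reference (kJ/mol): Na 53, S 200, Cl 349, Ga 29.
So from highest to lowest: Cl > S > Na > Ga.

Cl > S > Na > Ga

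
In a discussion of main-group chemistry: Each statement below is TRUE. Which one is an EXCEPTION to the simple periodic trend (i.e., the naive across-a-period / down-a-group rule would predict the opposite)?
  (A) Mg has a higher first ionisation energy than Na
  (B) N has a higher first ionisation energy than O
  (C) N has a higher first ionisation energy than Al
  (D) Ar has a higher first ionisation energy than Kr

(B)

The general trend: first ionisation energy increases across a period and decreases down a group.
(A) Mg (period 3, group 2) vs Na (period 3, group 1): the stated order agrees with the simple trend.
(B) N (period 2, group 15) vs O (period 2, group 16): the stated order contradicts the simple trend.
(C) N (period 2, group 15) vs Al (period 3, group 13): the stated order agrees with the simple trend.
(D) Ar (period 3, group 18) vs Kr (period 4, group 18): the stated order agrees with the simple trend.
The exception is (B): pairing an electron in O's 2p⁴ costs repulsion energy, so O ionizes more easily than half-filled N (2p³).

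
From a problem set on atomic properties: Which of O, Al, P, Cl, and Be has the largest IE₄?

The fourth ionization energy removes an electron from the +3 ion. For each element: O³⁺ still has 3 valence electrons; Al³⁺ is the bare [Ne] core; P³⁺ still has 2 valence electrons; Cl³⁺ still has 4 valence electrons; Be³⁺ is already 1 electron into the core.
Pulling an electron out of a noble-gas core costs far more than removing a remaining valence electron, so Al and Be sit at the high end of IE_4.
Valence configurations: O³⁺ [He]2s²2p¹, P³⁺ [Ne]3s², Cl³⁺ [Ne]3s²3p².
Approximate IE_4 values (kJ/mol): O 7469, Al 11577, P 4964, Cl 5159, Be 21007.
Hence IE_4: P < Cl < O < Al < Be.

Be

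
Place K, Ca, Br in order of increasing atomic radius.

Br < Ca < K

Atomic radius shrinks across a period as nuclear charge pulls the same shell inward, and grows down a group as new shells are added.
All lie in period 4, so atomic radius increases right to left.
So from smallest to largest: Br < Ca < K.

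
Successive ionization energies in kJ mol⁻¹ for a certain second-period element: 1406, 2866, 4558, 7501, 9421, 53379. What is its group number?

Look for the largest jump between consecutive ionization energies: IE6/IE5 ≈ 5.7, far larger than any earlier ratio.
That jump marks the point where a core electron is being removed. So the atom has 5 valence electrons.
A main-group element with 5 valence electrons is in group 15.

Group 15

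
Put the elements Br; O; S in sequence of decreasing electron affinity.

O is in period 2, group 16; S is in period 3, group 16; Br is in period 4, group 17.
Electron affinity generally becomes more exothermic across a period toward the halogens and less exothermic down a group.
Here both period and group differ, so the two effects have to be weighed against each other.
S > O: this pair runs against the simple trend — see the exception note.
Br > S: period and group pull opposite ways; the across-period shift dominates (325 vs 200 kJ/mol).
Note the exception: S has a higher electron affinity than O, contrary to the simple trend — the compact 2p subshell of O repels the added electron more than S's larger 3p does.
Tabulated electron affinity (kJ/mol): O 141, S 200, Br 325.
So from highest to lowest: Br > S > O.

Br, S, O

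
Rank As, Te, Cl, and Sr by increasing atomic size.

Cl is in period 3, group 17; As is in period 4, group 15; Sr is in period 5, group 2; Te is in period 5, group 16.
Across a period the added protons contract the valence shell; down a group each new principal shell makes the atom larger.
Neither a single period nor a single group — weigh both effects.
As > Cl: relative to Cl, both the across-period and down-group shifts push As's atomic radius up.
Te > As: period and group pull opposite ways; the down-group shift dominates (136 vs 121 pm).
Sr > Te: both are in period 5; the period trend gives Sr the larger value.
Approximate values (pm): Cl 99, As 121, Sr 185, Te 136.
So from smallest to largest: Cl < As < Te < Sr.

Cl < As < Te < Sr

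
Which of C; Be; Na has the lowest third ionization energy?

IE_3 is the cost of taking one more electron from the +2 cation: C²⁺ still has 2 valence electrons; Be²⁺ is the bare [He] core; Na²⁺ is already 1 electron into the core.
Pulling an electron out of a noble-gas core costs far more than removing a remaining valence electron, so Na and Be sit at the high end of IE_3.
Tabulated IE_3 (kJ/mol): C 4620, Be 14849, Na 6910.
Putting it together, IE_3: C < Na < Be.

C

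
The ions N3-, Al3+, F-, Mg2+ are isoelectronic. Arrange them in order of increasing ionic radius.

Al3+, Mg2+, F-, N3-

All of these have 10 electrons, so size is governed by nuclear charge alone: the more protons, the stronger the pull on the same electron cloud, and the smaller the ion.
Nuclear charges: Al3+ (Z=13), Mg2+ (Z=12), F- (Z=9), N3- (Z=7).
Smallest to largest: Al3+ < Mg2+ < F- < N3-.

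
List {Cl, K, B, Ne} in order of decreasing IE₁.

B is in period 2, group 13; Ne is in period 2, group 18; Cl is in period 3, group 17; K is in period 4, group 1.
Across a period the outer electron is held more tightly (higher IE₁); down a group it sits in a higher shell, more shielded, and comes off more easily.
These span different periods and groups, so the two trends combine.
B > K: both effects reinforce here, so B is clearly the higher of the two.
Cl > B: period and group pull opposite ways; the across-period shift dominates (1251 vs 801 kJ/mol).
Ne > Cl: both effects reinforce here, so Ne is clearly the higher of the two.
Approximate values (kJ/mol): B 801, Ne 2081, Cl 1251, K 419.
So from highest to lowest: Ne > Cl > B > K.

Ne, Cl, B, K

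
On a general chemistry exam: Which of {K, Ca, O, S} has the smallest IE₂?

After 1 electron has been removed, what remains? K⁺ is the bare [Ar] core; Ca⁺ still has 1 valence electron; O⁺ still has 5 valence electrons; S⁺ still has 5 valence electrons.
Usually core removal costs more than valence removal, but here the competition is close: a tightly held n=2 valence electron can cost more to remove than an n=3 core electron, so the actual values have to decide it.
Valence configurations: Ca⁺ [Ar]4s¹, O⁺ [He]2s²2p³, S⁺ [Ne]3s²3p³.
The numbers (kJ/mol): K 3052, Ca 1145, O 3388, S 2252.
Overall IE_2 order: Ca < S < K < O.

Ca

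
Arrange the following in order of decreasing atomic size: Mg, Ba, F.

Ba, Mg, F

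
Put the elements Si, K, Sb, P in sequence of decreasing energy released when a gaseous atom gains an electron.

Adding an electron releases more energy for atoms nearer the top right (short of the noble gases).
These span different periods and groups, so the two trends combine.
P > K: both effects reinforce here, so P is clearly the higher of the two.
Sb > P: this pair runs against the simple trend — see the exception note.
Si > Sb: period and group pull opposite ways; the down-group shift dominates (134 vs 103 kJ/mol).
Note the exception: Sb has a higher electron affinity than P, contrary to the simple trend — both are half-filled np³, but the pairing/repulsion penalty for the added electron shrinks as the p orbitals become larger and more diffuse down the group, and for Sb that outweighs the weaker nuclear attraction.
Note the exception: Si has a higher electron affinity than P, contrary to the simple trend — adding an electron to P's half-filled 3p³ is unfavourable, so Si (3p²) has the more exothermic EA.
For reference (kJ/mol): Si 134, P 72, K 48, Sb 103.
So from highest to lowest: Si > Sb > P > K.

Si > Sb > P > K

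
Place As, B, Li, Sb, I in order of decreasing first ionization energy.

I > As > Sb > B > Li

Li is in period 2, group 1; B is in period 2, group 13; As is in period 4, group 15; Sb is in period 5, group 15; I is in period 5, group 17.
First ionization energy rises across a period (greater Z_eff holds electrons more tightly) and falls down a group (valence electrons are farther from the nucleus).
These span different periods and groups, so the two trends combine.
B > Li: both are in period 2; the period trend gives B the larger value.
Sb > B: the two effects oppose for this pair; the across-period effect wins (831 vs 801 kJ/mol).
As > Sb: As sits above Sb in group 15, so the down-group effect alone puts As higher.
I > As: the two effects oppose for this pair; the across-period effect wins (1008 vs 947 kJ/mol).
Approximate values (kJ/mol): Li 520, B 801, As 947, Sb 831, I 1008.
So from highest to lowest: I > As > Sb > B > Li.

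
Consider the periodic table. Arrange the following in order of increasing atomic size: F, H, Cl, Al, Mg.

Across a period the added protons contract the valence shell; down a group each new principal shell makes the atom larger.
Here both period and group differ, so the two effects have to be weighed against each other.
F > H: period and group pull opposite ways; the down-group shift dominates (64 vs 32 pm).
Cl > F: Cl sits below F in group 17, so the down-group effect alone puts Cl larger.
Al > Cl: both are in period 3; the period trend gives Al the larger value.
Mg > Al: both are in period 3; the period trend gives Mg the larger value.
Approximate values (pm): H 32, F 64, Mg 139, Al 126, Cl 99.
So from smallest to largest: H < F < Cl < Al < Mg.

H < F < Cl < Al < Mg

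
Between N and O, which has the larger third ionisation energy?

IE_3 is the cost of taking one more electron from the +2 cation: N²⁺ still has 3 valence electrons; O²⁺ still has 4 valence electrons.
All are still removing valence electrons, so compare the +2 ions as you would atoms: IE_3 generally rises across a period (higher Z_eff) and falls down a group (larger shell), subject to the usual subshell exceptions.
Valence configurations: N²⁺ [He]2s²2p¹, O²⁺ [He]2s²2p².
The numbers (kJ/mol): N 4578, O 5300.
Putting it together, IE_3: N < O.

O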